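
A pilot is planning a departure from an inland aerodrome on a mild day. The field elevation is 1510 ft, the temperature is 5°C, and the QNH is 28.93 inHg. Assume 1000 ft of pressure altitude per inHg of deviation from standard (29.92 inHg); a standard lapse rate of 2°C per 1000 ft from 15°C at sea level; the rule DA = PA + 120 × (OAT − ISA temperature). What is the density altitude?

1900 ft

Pressure altitude = 1510 + (29.92 − 28.93) × 1000 = 1510 + (+990) = 2500 ft.
ISA temperature at 2500 ft = 15 − 2 × (2500/1000) = 10°C.
ISA deviation = 5 − 10 = -5°C.
Density altitude = 2500 + 120 × (-5) = 1900 ft.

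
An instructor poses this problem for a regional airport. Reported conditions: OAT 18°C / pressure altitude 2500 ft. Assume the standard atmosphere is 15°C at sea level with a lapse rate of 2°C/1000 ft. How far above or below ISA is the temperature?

ISA temperature at 2500 ft = 15 − 2 × (2500/1000) = 10°C.
Deviation = OAT − ISA = 18 − 10 = +8°C.

ISA+8°C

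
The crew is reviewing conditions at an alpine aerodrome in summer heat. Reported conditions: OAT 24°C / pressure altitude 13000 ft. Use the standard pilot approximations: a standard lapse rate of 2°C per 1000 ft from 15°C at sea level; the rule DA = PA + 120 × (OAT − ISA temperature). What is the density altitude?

ISA temperature at 13000 ft = 15 − 2 × (13000/1000) = -11°C.
ISA deviation = 24 − (-11) = +35°C.
Density altitude = 13000 + 120 × (35) = 13000 + (+4200) = 17200 ft.

17200 ft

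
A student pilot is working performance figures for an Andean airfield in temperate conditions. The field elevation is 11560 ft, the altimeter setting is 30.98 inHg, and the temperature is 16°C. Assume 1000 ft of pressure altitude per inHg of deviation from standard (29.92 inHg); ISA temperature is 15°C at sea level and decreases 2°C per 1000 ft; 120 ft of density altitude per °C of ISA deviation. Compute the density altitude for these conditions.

Pressure altitude = 11560 + (29.92 − 30.98) × 1000 = 11560 + (-1060) = 10500 ft.
ISA temperature at 10500 ft = 15 − 2 × (10500/1000) = -6°C.
ISA deviation = 16 − (-6) = +22°C.
Density altitude = 10500 + 120 × (22) = 13140 ft.

13140 ft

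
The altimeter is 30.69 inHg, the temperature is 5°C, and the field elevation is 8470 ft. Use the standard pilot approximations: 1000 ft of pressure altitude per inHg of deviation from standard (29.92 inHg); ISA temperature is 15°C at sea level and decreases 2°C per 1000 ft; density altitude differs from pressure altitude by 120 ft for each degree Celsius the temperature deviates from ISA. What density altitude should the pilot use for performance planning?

Pressure altitude = 8470 + (29.92 − 30.69) × 1000 = 8470 + (-770) = 7700 ft.
ISA temperature at 7700 ft = 15 − 2 × (7700/1000) = -0.4°C.
ISA deviation = 5 − (-0.4) = +5.4°C.
Density altitude = 7700 + 120 × (5.4) = 8348 ft.

8348 ft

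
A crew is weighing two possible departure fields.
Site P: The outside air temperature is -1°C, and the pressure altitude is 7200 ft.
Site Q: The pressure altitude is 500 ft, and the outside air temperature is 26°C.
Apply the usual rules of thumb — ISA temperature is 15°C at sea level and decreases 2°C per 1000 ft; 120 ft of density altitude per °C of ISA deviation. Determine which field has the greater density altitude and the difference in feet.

Site P by 5068 ft

Site P: ISA temp = 0.6°C, deviation -1.6°C, DA = 7200 + 120 × (-1.6) = 7008 ft.
Site Q: ISA temp = 14°C, deviation +12°C, DA = 500 + 120 × 12 = 1940 ft.
Site P is higher by 7008 − 1940 = 5068 ft.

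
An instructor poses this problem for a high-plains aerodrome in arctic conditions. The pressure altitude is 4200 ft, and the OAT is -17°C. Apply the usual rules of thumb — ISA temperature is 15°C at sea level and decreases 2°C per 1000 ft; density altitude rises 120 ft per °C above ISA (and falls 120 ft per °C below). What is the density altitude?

ISA temperature at 4200 ft = 15 − 2 × (4200/1000) = 6.6°C.
ISA deviation = -17 − 6.6 = -23.6°C.
Density altitude = 4200 + 120 × (-23.6) = 4200 + (-2832) = 1368 ft.

1368 ft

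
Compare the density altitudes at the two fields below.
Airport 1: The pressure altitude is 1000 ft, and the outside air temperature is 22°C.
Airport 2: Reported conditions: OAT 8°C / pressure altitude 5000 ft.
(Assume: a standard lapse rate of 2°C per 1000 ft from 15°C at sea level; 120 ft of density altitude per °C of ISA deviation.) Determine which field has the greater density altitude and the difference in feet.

Airport 1: ISA temp = 13°C, deviation +9°C, DA = 1000 + 120 × 9 = 2080 ft.
Airport 2: ISA temp = 5°C, deviation +3°C, DA = 5000 + 120 × 3 = 5360 ft.
Airport 2 is higher by 5360 − 2080 = 3280 ft.

Airport 2 by 3280 ft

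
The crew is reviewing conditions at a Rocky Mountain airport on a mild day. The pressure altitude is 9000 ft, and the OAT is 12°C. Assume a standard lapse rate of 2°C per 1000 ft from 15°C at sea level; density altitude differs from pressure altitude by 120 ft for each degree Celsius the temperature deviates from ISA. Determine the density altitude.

ISA temperature at 9000 ft = 15 − 2 × (9000/1000) = -3°C.
ISA deviation = 12 − (-3) = +15°C.
Density altitude = 9000 + 120 × (15) = 9000 + (+1800) = 10800 ft.

10800 ft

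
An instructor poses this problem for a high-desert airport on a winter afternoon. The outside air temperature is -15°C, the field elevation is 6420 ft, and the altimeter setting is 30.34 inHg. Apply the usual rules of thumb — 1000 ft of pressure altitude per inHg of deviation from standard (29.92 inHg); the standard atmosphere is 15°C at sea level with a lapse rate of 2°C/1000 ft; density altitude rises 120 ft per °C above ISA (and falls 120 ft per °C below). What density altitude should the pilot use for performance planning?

3840 ft

Pressure altitude = 6420 + (29.92 − 30.34) × 1000 = 6420 + (-420) = 6000 ft.
ISA temperature at 6000 ft = 15 − 2 × (6000/1000) = 3°C.
ISA deviation = -15 − 3 = -18°C.
Density altitude = 6000 + 120 × (-18) = 3840 ft.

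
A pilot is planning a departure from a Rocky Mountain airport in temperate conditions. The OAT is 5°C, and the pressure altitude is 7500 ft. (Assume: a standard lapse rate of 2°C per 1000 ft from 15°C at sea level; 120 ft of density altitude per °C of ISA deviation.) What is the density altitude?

ISA temperature at 7500 ft = 15 − 2 × (7500/1000) = 0°C.
ISA deviation = 5 − 0 = +5°C.
Density altitude = 7500 + 120 × (5) = 7500 + (+600) = 8100 ft.

8100 ft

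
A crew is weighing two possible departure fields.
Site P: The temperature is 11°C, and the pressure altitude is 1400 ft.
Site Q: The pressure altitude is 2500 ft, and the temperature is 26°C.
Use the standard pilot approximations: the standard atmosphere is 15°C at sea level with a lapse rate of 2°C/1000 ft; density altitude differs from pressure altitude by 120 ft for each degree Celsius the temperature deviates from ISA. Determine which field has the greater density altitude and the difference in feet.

Site Q by 3164 ft

Site P: ISA temp = 12.2°C, deviation -1.2°C, DA = 1400 + 120 × (-1.2) = 1256 ft.
Site Q: ISA temp = 10°C, deviation +16°C, DA = 2500 + 120 × 16 = 4420 ft.
Site Q is higher by 4420 − 1256 = 3164 ft.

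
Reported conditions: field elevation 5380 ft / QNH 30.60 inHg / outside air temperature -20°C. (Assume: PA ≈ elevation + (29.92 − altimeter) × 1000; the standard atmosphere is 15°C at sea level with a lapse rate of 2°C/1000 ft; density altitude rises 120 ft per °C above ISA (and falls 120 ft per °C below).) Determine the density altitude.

1628 ft

Pressure altitude = 5380 + (29.92 − 30.60) × 1000 = 5380 + (-680) = 4700 ft.
ISA temperature at 4700 ft = 15 − 2 × (4700/1000) = 5.6°C.
ISA deviation = -20 − 5.6 = -25.6°C.
Density altitude = 4700 + 120 × (-25.6) = 1628 ft.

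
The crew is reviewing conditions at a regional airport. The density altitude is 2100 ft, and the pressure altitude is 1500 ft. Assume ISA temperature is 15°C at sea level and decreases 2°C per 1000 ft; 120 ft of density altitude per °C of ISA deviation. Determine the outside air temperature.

Density altitude − pressure altitude = 2100 − 1500 = +600 ft.
At 120 ft/°C that is an ISA deviation of 600/120 = +5°C.
ISA temperature at 1500 ft = 15 − 2 × (1500/1000) = 12°C.
OAT = ISA + deviation = 12 + (+5) = 17°C.

17°C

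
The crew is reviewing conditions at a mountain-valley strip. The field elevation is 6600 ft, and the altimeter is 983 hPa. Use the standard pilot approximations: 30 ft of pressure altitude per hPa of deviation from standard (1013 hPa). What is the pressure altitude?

7500 ft

Pressure correction = (1013 − 983) × 30 = +900 ft.
Pressure altitude = 6600 + (+900) = 7500 ft.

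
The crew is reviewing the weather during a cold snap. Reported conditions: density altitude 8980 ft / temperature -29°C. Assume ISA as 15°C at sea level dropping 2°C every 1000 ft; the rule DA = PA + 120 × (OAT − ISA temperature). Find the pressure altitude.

DA = PA + 120 × (OAT − (15 − 2·PA/1000)) = PA + 120·OAT − 1800 + 0.24·PA = 1.24·PA + 120·OAT − 1800.
So 1.24·PA = 8980 − 120 × (-29) + 1800 = 14260.
PA = 14260 / 1.24 = 11500 ft.

11500 ft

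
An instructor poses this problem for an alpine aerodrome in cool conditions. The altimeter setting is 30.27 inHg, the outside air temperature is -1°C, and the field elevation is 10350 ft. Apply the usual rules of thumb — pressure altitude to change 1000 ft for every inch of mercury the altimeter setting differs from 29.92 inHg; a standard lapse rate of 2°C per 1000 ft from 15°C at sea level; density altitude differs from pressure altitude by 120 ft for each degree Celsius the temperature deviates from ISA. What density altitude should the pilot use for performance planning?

10480 ft

Pressure altitude = 10350 + (29.92 − 30.27) × 1000 = 10350 + (-350) = 10000 ft.
ISA temperature at 10000 ft = 15 − 2 × (10000/1000) = -5°C.
ISA deviation = -1 − (-5) = +4°C.
Density altitude = 10000 + 120 × (4) = 10480 ft.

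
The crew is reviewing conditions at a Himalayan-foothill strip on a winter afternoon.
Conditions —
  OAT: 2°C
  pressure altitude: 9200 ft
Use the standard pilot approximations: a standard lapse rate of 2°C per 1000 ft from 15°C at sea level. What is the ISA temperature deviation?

ISA temperature at 9200 ft = 15 − 2 × (9200/1000) = -3.4°C.
Deviation = OAT − ISA = 2 − (-3.4) = +5.4°C.

ISA+5.4°C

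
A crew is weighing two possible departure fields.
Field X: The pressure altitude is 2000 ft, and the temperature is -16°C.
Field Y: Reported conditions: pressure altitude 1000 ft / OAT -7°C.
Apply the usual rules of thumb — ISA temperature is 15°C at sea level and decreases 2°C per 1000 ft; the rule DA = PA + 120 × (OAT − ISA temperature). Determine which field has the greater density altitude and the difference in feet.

Field X by 160 ft

Field X: ISA temp = 11°C, deviation -27°C, DA = 2000 + 120 × (-27) = -1240 ft.
Field Y: ISA temp = 13°C, deviation -20°C, DA = 1000 + 120 × (-20) = -1400 ft.
Field X is higher by -1240 − (-1400) = 160 ft.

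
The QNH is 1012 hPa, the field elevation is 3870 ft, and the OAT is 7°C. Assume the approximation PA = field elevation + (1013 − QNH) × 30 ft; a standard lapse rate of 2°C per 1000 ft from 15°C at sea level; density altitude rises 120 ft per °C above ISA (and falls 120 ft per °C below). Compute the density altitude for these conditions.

3876 ft

Pressure altitude = 3870 + (1013 − 1012) × 30 = 3870 + (+30) = 3900 ft.
ISA temperature at 3900 ft = 15 − 2 × (3900/1000) = 7.2°C.
ISA deviation = 7 − 7.2 = -0.2°C.
Density altitude = 3900 + 120 × (-0.2) = 3876 ft.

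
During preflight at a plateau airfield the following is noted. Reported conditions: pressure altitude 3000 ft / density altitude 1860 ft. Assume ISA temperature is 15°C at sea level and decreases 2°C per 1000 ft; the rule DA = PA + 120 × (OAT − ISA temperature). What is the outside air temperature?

-0.5°C

Density altitude − pressure altitude = 1860 − 3000 = -1140 ft.
At 120 ft/°C that is an ISA deviation of -1140/120 = -9.5°C.
ISA temperature at 3000 ft = 15 − 2 × (3000/1000) = 9°C.
OAT = ISA + deviation = 9 + (-9.5) = -0.5°C.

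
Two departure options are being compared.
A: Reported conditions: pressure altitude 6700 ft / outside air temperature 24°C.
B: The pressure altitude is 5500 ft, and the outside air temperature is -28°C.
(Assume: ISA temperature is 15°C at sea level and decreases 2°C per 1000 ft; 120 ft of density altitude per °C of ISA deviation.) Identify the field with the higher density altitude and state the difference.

A: ISA temp = 1.6°C, deviation +22.4°C, DA = 6700 + 120 × 22.4 = 9388 ft.
B: ISA temp = 4°C, deviation -32°C, DA = 5500 + 120 × (-32) = 1660 ft.
A is higher by 9388 − 1660 = 7728 ft.

A by 7728 ft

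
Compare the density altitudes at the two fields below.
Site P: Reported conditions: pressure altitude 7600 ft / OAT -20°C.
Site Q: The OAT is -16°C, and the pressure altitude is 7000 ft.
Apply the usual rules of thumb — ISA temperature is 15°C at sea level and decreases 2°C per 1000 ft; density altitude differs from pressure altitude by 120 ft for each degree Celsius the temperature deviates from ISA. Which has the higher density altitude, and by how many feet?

Site P by 264 ft

Site P: ISA temp = -0.2°C, deviation -19.8°C, DA = 7600 + 120 × (-19.8) = 5224 ft.
Site Q: ISA temp = 1°C, deviation -17°C, DA = 7000 + 120 × (-17) = 4960 ft.
Site P is higher by 5224 − 4960 = 264 ft.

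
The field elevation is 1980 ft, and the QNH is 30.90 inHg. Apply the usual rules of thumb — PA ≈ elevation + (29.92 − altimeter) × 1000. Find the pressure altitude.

1000 ft

Pressure correction = (29.92 − 30.90) × 1000 = -980 ft.
Pressure altitude = 1980 + (-980) = 1000 ft.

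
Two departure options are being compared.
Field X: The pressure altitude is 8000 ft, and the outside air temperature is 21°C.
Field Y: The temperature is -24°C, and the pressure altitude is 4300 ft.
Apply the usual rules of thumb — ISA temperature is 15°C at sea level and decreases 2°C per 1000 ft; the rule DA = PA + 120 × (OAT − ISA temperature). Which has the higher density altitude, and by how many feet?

Field X by 9988 ft

Field X: ISA temp = -1°C, deviation +22°C, DA = 8000 + 120 × 22 = 10640 ft.
Field Y: ISA temp = 6.4°C, deviation -30.4°C, DA = 4300 + 120 × (-30.4) = 652 ft.
Field X is higher by 10640 − 652 = 9988 ft.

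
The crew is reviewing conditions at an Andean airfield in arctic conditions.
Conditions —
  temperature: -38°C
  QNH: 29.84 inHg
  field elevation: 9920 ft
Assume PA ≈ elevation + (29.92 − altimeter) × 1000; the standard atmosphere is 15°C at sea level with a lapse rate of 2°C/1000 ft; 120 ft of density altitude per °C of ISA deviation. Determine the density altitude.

Pressure altitude = 9920 + (29.92 − 29.84) × 1000 = 9920 + (+80) = 10000 ft.
ISA temperature at 10000 ft = 15 − 2 × (10000/1000) = -5°C.
ISA deviation = -38 − (-5) = -33°C.
Density altitude = 10000 + 120 × (-33) = 6040 ft.

6040 ft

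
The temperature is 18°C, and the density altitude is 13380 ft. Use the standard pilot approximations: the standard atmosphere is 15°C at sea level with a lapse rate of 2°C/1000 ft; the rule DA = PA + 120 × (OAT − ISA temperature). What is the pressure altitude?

DA = PA + 120 × (OAT − (15 − 2·PA/1000)) = PA + 120·OAT − 1800 + 0.24·PA = 1.24·PA + 120·OAT − 1800.
So 1.24·PA = 13380 − 120 × 18 + 1800 = 13020.
PA = 13020 / 1.24 = 10500 ft.

10500 ft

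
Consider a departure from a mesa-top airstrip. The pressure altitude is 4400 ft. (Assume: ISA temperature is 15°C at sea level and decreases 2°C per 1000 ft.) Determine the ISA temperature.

6.2°C

ISA temperature = 15 − 2 × (4400/1000) = 15 − 8.8 = 6.2°C.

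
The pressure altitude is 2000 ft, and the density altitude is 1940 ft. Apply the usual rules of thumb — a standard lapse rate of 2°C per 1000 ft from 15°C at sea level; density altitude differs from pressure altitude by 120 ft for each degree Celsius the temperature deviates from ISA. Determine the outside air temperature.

Density altitude − pressure altitude = 1940 − 2000 = -60 ft.
At 120 ft/°C that is an ISA deviation of -60/120 = -0.5°C.
ISA temperature at 2000 ft = 15 − 2 × (2000/1000) = 11°C.
OAT = ISA + deviation = 11 + (-0.5) = 10.5°C.

10.5°C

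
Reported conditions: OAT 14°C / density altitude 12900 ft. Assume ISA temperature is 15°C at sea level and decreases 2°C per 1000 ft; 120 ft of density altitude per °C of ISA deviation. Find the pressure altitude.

10500 ft

DA = PA + 120 × (OAT − (15 − 2·PA/1000)) = PA + 120·OAT − 1800 + 0.24·PA = 1.24·PA + 120·OAT − 1800.
So 1.24·PA = 12900 − 120 × 14 + 1800 = 13020.
PA = 13020 / 1.24 = 10500 ft.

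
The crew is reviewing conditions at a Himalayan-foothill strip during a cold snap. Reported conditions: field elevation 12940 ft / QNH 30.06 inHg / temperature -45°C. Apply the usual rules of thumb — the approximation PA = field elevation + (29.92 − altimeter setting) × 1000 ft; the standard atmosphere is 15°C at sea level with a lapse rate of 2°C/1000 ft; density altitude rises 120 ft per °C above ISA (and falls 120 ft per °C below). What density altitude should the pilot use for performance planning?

Pressure altitude = 12940 + (29.92 − 30.06) × 1000 = 12940 + (-140) = 12800 ft.
ISA temperature at 12800 ft = 15 − 2 × (12800/1000) = -10.6°C.
ISA deviation = -45 − (-10.6) = -34.4°C.
Density altitude = 12800 + 120 × (-34.4) = 8672 ft.

8672 ft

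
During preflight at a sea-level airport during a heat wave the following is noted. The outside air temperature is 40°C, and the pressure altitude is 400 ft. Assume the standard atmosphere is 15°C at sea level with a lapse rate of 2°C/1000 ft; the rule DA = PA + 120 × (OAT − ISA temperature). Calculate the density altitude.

ISA temperature at 400 ft = 15 − 2 × (400/1000) = 14.2°C.
ISA deviation = 40 − 14.2 = +25.8°C.
Density altitude = 400 + 120 × (25.8) = 400 + (+3096) = 3496 ft.

3496 ft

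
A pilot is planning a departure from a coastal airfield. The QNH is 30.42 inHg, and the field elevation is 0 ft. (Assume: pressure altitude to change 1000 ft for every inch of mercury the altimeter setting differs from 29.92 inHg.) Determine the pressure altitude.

Pressure correction = (29.92 − 30.42) × 1000 = -500 ft.
Pressure altitude = 0 + (-500) = -500 ft.

-500 ft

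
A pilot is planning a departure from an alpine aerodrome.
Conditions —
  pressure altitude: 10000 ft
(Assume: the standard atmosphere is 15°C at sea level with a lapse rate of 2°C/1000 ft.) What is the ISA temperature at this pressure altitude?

-5°C

ISA temperature = 15 − 2 × (10000/1000) = 15 − 20 = -5°C.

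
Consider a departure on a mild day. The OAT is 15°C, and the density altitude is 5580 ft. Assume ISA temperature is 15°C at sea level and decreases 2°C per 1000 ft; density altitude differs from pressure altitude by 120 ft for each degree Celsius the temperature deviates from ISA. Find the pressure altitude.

4500 ft

DA = PA + 120 × (OAT − (15 − 2·PA/1000)) = PA + 120·OAT − 1800 + 0.24·PA = 1.24·PA + 120·OAT − 1800.
So 1.24·PA = 5580 − 120 × 15 + 1800 = 5580.
PA = 5580 / 1.24 = 4500 ft.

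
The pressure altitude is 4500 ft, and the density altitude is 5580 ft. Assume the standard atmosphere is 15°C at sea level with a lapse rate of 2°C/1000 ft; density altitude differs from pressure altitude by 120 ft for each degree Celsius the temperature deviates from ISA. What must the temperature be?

Density altitude − pressure altitude = 5580 − 4500 = +1080 ft.
At 120 ft/°C that is an ISA deviation of 1080/120 = +9°C.
ISA temperature at 4500 ft = 15 − 2 × (4500/1000) = 6°C.
OAT = ISA + deviation = 6 + (+9) = 15°C.

15°C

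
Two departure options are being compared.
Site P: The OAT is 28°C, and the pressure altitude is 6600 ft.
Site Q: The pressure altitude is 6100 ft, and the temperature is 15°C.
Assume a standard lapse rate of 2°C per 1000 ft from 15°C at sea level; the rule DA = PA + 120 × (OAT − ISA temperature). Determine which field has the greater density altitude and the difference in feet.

Site P: ISA temp = 1.8°C, deviation +26.2°C, DA = 6600 + 120 × 26.2 = 9744 ft.
Site Q: ISA temp = 2.8°C, deviation +12.2°C, DA = 6100 + 120 × 12.2 = 7564 ft.
Site P is higher by 9744 − 7564 = 2180 ft.

Site P by 2180 ft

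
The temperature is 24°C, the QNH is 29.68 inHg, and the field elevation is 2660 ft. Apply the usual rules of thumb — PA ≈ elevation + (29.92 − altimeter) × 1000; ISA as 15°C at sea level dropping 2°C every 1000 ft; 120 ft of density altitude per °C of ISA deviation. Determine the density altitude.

4676 ft

Pressure altitude = 2660 + (29.92 − 29.68) × 1000 = 2660 + (+240) = 2900 ft.
ISA temperature at 2900 ft = 15 − 2 × (2900/1000) = 9.2°C.
ISA deviation = 24 − 9.2 = +14.8°C.
Density altitude = 2900 + 120 × (14.8) = 4676 ft.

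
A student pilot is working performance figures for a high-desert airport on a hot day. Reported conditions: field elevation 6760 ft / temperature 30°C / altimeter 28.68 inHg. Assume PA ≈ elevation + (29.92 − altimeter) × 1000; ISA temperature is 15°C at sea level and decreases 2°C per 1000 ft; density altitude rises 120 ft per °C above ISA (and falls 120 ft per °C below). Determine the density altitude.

11720 ft

Pressure altitude = 6760 + (29.92 − 28.68) × 1000 = 6760 + (+1240) = 8000 ft.
ISA temperature at 8000 ft = 15 − 2 × (8000/1000) = -1°C.
ISA deviation = 30 − (-1) = +31°C.
Density altitude = 8000 + 120 × (31) = 11720 ft.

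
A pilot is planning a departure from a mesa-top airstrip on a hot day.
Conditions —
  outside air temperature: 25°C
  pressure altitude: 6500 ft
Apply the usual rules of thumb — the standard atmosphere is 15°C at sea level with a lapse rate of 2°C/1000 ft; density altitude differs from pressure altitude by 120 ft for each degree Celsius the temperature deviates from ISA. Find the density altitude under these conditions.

9260 ft

ISA temperature at 6500 ft = 15 − 2 × (6500/1000) = 2°C.
ISA deviation = 25 − 2 = +23°C.
Density altitude = 6500 + 120 × (23) = 6500 + (+2760) = 9260 ft.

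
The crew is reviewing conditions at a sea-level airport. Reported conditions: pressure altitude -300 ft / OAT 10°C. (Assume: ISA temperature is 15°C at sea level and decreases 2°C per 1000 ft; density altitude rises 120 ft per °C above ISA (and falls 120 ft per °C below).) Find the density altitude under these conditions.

ISA temperature at -300 ft = 15 − 2 × (-300/1000) = 15.6°C.
ISA deviation = 10 − 15.6 = -5.6°C.
Density altitude = -300 + 120 × (-5.6) = -300 + (-672) = -972 ft.

-972 ft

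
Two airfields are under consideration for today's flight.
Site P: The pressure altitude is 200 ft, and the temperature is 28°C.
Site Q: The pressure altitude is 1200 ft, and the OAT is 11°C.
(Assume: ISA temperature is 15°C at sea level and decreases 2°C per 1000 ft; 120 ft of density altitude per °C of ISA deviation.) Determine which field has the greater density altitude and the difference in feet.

Site P by 800 ft

Site P: ISA temp = 14.6°C, deviation +13.4°C, DA = 200 + 120 × 13.4 = 1808 ft.
Site Q: ISA temp = 12.6°C, deviation -1.6°C, DA = 1200 + 120 × (-1.6) = 1008 ft.
Site P is higher by 1808 − 1008 = 800 ft.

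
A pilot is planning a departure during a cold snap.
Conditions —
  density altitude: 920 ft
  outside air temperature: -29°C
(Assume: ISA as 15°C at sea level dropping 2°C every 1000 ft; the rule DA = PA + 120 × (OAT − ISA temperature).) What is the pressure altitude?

5000 ft

DA = PA + 120 × (OAT − (15 − 2·PA/1000)) = PA + 120·OAT − 1800 + 0.24·PA = 1.24·PA + 120·OAT − 1800.
So 1.24·PA = 920 − 120 × (-29) + 1800 = 6200.
PA = 6200 / 1.24 = 5000 ft.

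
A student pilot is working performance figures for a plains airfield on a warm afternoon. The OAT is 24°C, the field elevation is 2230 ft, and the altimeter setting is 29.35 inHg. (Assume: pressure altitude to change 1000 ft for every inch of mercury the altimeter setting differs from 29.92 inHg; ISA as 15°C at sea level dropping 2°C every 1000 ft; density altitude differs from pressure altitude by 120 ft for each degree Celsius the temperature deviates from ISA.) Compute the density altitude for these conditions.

4552 ft

Pressure altitude = 2230 + (29.92 − 29.35) × 1000 = 2230 + (+570) = 2800 ft.
ISA temperature at 2800 ft = 15 − 2 × (2800/1000) = 9.4°C.
ISA deviation = 24 − 9.4 = +14.6°C.
Density altitude = 2800 + 120 × (14.6) = 4552 ft.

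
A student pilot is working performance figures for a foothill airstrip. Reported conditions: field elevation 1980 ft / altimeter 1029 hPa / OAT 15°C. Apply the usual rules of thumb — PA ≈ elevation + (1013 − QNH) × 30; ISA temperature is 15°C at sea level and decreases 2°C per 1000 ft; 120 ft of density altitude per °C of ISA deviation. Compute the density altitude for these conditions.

Pressure altitude = 1980 + (1013 − 1029) × 30 = 1980 + (-480) = 1500 ft.
ISA temperature at 1500 ft = 15 − 2 × (1500/1000) = 12°C.
ISA deviation = 15 − 12 = +3°C.
Density altitude = 1500 + 120 × (3) = 1860 ft.

1860 ft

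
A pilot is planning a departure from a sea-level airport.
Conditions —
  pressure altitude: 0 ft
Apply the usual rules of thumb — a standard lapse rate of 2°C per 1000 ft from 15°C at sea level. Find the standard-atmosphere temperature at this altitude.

ISA temperature = 15 − 2 × (0/1000) = 15 − 0 = 15°C.

15°C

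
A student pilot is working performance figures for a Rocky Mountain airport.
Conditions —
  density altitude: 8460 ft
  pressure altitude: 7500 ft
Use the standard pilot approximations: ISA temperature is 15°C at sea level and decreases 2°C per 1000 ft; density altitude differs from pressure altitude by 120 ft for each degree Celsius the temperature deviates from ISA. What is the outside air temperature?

Density altitude − pressure altitude = 8460 − 7500 = +960 ft.
At 120 ft/°C that is an ISA deviation of 960/120 = +8°C.
ISA temperature at 7500 ft = 15 − 2 × (7500/1000) = 0°C.
OAT = ISA + deviation = 0 + (+8) = 8°C.

8°C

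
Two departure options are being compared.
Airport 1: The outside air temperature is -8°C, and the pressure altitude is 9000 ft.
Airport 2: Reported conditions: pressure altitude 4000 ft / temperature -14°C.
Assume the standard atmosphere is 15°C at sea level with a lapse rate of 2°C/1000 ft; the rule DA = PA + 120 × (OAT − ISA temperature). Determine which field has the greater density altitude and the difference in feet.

Airport 1: ISA temp = -3°C, deviation -5°C, DA = 9000 + 120 × (-5) = 8400 ft.
Airport 2: ISA temp = 7°C, deviation -21°C, DA = 4000 + 120 × (-21) = 1480 ft.
Airport 1 is higher by 8400 − 1480 = 6920 ft.

Airport 1 by 6920 ft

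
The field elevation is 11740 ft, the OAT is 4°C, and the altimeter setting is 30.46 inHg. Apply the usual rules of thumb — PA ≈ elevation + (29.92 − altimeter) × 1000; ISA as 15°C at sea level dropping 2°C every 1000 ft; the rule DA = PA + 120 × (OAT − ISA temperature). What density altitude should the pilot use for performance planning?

12568 ft

Pressure altitude = 11740 + (29.92 − 30.46) × 1000 = 11740 + (-540) = 11200 ft.
ISA temperature at 11200 ft = 15 − 2 × (11200/1000) = -7.4°C.
ISA deviation = 4 − (-7.4) = +11.4°C.
Density altitude = 11200 + 120 × (11.4) = 12568 ft.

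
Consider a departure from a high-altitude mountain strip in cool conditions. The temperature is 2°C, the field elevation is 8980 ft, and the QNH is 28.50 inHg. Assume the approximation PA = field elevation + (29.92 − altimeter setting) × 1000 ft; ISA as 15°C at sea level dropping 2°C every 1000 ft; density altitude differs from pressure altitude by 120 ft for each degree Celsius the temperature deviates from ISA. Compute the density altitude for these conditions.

Pressure altitude = 8980 + (29.92 − 28.50) × 1000 = 8980 + (+1420) = 10400 ft.
ISA temperature at 10400 ft = 15 − 2 × (10400/1000) = -5.8°C.
ISA deviation = 2 − (-5.8) = +7.8°C.
Density altitude = 10400 + 120 × (7.8) = 11336 ft.

11336 ft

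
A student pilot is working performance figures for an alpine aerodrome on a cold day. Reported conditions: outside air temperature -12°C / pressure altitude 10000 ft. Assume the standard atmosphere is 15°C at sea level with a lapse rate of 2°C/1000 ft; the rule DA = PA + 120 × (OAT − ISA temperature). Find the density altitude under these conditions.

9160 ft

ISA temperature at 10000 ft = 15 − 2 × (10000/1000) = -5°C.
ISA deviation = -12 − (-5) = -7°C.
Density altitude = 10000 + 120 × (-7) = 10000 + (-840) = 9160 ft.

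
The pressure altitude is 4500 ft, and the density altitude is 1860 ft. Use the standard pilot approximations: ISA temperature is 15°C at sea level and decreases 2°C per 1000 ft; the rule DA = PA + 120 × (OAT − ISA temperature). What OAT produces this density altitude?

Density altitude − pressure altitude = 1860 − 4500 = -2640 ft.
At 120 ft/°C that is an ISA deviation of -2640/120 = -22°C.
ISA temperature at 4500 ft = 15 − 2 × (4500/1000) = 6°C.
OAT = ISA + deviation = 6 + (-22) = -16°C.

-16°C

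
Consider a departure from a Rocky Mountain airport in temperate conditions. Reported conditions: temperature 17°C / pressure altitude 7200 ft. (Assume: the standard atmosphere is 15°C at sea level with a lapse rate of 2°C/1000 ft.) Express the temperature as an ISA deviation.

ISA+16.4°C

ISA temperature at 7200 ft = 15 − 2 × (7200/1000) = 0.6°C.
Deviation = OAT − ISA = 17 − 0.6 = +16.4°C.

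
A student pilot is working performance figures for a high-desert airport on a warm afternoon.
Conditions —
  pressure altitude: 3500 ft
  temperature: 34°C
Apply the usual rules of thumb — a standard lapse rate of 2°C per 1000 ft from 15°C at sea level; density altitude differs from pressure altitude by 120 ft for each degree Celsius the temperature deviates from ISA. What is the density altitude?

ISA temperature at 3500 ft = 15 − 2 × (3500/1000) = 8°C.
ISA deviation = 34 − 8 = +26°C.
Density altitude = 3500 + 120 × (26) = 3500 + (+3120) = 6620 ft.

6620 ft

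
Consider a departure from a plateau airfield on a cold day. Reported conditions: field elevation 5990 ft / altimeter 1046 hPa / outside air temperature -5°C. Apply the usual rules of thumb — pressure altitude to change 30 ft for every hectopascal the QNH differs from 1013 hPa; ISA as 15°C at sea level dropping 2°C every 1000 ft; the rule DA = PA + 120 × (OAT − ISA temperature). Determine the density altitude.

Pressure altitude = 5990 + (1013 − 1046) × 30 = 5990 + (-990) = 5000 ft.
ISA temperature at 5000 ft = 15 − 2 × (5000/1000) = 5°C.
ISA deviation = -5 − 5 = -10°C.
Density altitude = 5000 + 120 × (-10) = 3800 ft.

3800 ft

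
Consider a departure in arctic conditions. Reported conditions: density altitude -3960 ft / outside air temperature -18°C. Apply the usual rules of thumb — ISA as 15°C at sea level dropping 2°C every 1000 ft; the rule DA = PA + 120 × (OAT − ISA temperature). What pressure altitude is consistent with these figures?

DA = PA + 120 × (OAT − (15 − 2·PA/1000)) = PA + 120·OAT − 1800 + 0.24·PA = 1.24·PA + 120·OAT − 1800.
So 1.24·PA = -3960 − 120 × (-18) + 1800 = 0.
PA = 0 / 1.24 = 0 ft.

0 ft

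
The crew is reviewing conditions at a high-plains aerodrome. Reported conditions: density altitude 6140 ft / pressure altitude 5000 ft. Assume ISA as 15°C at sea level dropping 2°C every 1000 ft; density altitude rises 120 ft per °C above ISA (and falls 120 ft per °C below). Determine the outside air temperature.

14.5°C

Density altitude − pressure altitude = 6140 − 5000 = +1140 ft.
At 120 ft/°C that is an ISA deviation of 1140/120 = +9.5°C.
ISA temperature at 5000 ft = 15 − 2 × (5000/1000) = 5°C.
OAT = ISA + deviation = 5 + (+9.5) = 14.5°C.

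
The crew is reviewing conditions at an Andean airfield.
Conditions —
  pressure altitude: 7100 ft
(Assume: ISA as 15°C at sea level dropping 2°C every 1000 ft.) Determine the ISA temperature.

0.8°C

ISA temperature = 15 − 2 × (7100/1000) = 15 − 14.2 = 0.8°C.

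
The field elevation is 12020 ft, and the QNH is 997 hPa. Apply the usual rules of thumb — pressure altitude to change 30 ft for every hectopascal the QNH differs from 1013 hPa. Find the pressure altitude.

12500 ft

Pressure correction = (1013 − 997) × 30 = +480 ft.
Pressure altitude = 12020 + (+480) = 12500 ft.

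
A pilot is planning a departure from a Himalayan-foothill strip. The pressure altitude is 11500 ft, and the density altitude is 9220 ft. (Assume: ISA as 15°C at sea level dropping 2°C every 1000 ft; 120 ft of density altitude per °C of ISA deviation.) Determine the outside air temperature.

-27°C

Density altitude − pressure altitude = 9220 − 11500 = -2280 ft.
At 120 ft/°C that is an ISA deviation of -2280/120 = -19°C.
ISA temperature at 11500 ft = 15 − 2 × (11500/1000) = -8°C.
OAT = ISA + deviation = -8 + (-19) = -27°C.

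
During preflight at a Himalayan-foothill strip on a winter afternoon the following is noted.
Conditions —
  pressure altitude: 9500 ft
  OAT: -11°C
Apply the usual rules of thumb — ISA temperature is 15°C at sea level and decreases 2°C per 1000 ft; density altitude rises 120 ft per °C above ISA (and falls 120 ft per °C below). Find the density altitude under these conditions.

ISA temperature at 9500 ft = 15 − 2 × (9500/1000) = -4°C.
ISA deviation = -11 − (-4) = -7°C.
Density altitude = 9500 + 120 × (-7) = 9500 + (-840) = 8660 ft.

8660 ft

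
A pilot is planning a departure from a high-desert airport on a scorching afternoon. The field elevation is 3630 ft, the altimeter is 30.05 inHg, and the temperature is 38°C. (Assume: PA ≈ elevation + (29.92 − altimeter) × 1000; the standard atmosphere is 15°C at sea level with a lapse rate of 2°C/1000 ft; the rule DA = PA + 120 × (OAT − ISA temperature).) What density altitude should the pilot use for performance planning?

Pressure altitude = 3630 + (29.92 − 30.05) × 1000 = 3630 + (-130) = 3500 ft.
ISA temperature at 3500 ft = 15 − 2 × (3500/1000) = 8°C.
ISA deviation = 38 − 8 = +30°C.
Density altitude = 3500 + 120 × (30) = 7100 ft.

7100 ft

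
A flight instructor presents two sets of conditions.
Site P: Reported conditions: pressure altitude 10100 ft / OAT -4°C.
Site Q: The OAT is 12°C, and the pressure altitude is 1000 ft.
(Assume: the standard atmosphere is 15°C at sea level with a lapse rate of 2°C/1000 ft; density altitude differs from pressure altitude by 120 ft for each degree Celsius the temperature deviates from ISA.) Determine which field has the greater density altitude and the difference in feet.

Site P by 9364 ft

Site P: ISA temp = -5.2°C, deviation +1.2°C, DA = 10100 + 120 × 1.2 = 10244 ft.
Site Q: ISA temp = 13°C, deviation -1°C, DA = 1000 + 120 × (-1) = 880 ft.
Site P is higher by 10244 − 880 = 9364 ft.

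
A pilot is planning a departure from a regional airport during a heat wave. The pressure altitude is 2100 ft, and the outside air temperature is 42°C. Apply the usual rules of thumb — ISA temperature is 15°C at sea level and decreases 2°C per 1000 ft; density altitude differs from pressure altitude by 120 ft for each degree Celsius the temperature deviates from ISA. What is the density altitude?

5844 ft

ISA temperature at 2100 ft = 15 − 2 × (2100/1000) = 10.8°C.
ISA deviation = 42 − 10.8 = +31.2°C.
Density altitude = 2100 + 120 × (31.2) = 2100 + (+3744) = 5844 ft.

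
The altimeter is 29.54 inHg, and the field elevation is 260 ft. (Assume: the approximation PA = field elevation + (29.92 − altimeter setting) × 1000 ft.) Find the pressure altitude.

Pressure correction = (29.92 − 29.54) × 1000 = +380 ft.
Pressure altitude = 260 + (+380) = 640 ft.

640 ft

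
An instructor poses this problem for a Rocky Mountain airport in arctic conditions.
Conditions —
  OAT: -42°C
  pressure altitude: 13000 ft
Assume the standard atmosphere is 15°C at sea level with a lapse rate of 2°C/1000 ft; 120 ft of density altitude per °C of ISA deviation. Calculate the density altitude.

ISA temperature at 13000 ft = 15 − 2 × (13000/1000) = -11°C.
ISA deviation = -42 − (-11) = -31°C.
Density altitude = 13000 + 120 × (-31) = 13000 + (-3720) = 9280 ft.

9280 ft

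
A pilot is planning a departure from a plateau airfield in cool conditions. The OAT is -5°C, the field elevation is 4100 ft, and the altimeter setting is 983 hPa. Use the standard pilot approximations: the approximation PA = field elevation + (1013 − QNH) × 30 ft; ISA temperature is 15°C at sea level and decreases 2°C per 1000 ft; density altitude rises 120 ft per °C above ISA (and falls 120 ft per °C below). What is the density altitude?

3800 ft

Pressure altitude = 4100 + (1013 − 983) × 30 = 4100 + (+900) = 5000 ft.
ISA temperature at 5000 ft = 15 − 2 × (5000/1000) = 5°C.
ISA deviation = -5 − 5 = -10°C.
Density altitude = 5000 + 120 × (-10) = 3800 ft.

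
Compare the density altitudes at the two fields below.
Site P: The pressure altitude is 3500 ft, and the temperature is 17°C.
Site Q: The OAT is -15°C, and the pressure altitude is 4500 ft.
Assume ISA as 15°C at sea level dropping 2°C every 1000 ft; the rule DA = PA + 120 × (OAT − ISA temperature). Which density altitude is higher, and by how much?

Site P: ISA temp = 8°C, deviation +9°C, DA = 3500 + 120 × 9 = 4580 ft.
Site Q: ISA temp = 6°C, deviation -21°C, DA = 4500 + 120 × (-21) = 1980 ft.
Site P is higher by 4580 − 1980 = 2600 ft.

Site P by 2600 ft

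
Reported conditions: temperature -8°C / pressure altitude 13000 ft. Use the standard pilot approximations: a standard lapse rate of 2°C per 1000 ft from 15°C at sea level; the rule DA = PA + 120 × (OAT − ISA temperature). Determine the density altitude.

13360 ft

ISA temperature at 13000 ft = 15 − 2 × (13000/1000) = -11°C.
ISA deviation = -8 − (-11) = +3°C.
Density altitude = 13000 + 120 × (3) = 13000 + (+360) = 13360 ft.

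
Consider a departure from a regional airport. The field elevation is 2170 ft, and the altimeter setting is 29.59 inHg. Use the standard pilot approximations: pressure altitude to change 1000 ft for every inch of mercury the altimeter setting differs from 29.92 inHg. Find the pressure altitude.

Pressure correction = (29.92 − 29.59) × 1000 = +330 ft.
Pressure altitude = 2170 + (+330) = 2500 ft.

2500 ft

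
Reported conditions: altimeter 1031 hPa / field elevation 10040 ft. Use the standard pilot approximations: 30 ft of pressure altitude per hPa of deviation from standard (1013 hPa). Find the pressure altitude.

9500 ft

Pressure correction = (1013 − 1031) × 30 = -540 ft.
Pressure altitude = 10040 + (-540) = 9500 ft.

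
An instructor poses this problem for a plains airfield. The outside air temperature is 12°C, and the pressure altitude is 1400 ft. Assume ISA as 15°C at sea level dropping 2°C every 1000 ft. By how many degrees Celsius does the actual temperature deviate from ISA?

ISA-0.2°C

ISA temperature at 1400 ft = 15 − 2 × (1400/1000) = 12.2°C.
Deviation = OAT − ISA = 12 − 12.2 = -0.2°C.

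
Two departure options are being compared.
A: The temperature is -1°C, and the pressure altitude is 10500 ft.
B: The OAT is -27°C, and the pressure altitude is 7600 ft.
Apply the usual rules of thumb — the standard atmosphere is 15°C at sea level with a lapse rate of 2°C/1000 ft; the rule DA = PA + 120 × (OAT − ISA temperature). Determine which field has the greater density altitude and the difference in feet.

A by 6716 ft

A: ISA temp = -6°C, deviation +5°C, DA = 10500 + 120 × 5 = 11100 ft.
B: ISA temp = -0.2°C, deviation -26.8°C, DA = 7600 + 120 × (-26.8) = 4384 ft.
A is higher by 11100 − 4384 = 6716 ft.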